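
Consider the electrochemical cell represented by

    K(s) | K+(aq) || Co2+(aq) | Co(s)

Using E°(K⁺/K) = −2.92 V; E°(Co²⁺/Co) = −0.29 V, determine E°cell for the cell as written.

+2.63 V

By convention the left-hand electrode in cell notation is the anode (oxidation) and the right-hand electrode is the cathode (reduction).
E°cell = E°(right) − E°(left) = −0.29 − (−2.92) = +2.63 V.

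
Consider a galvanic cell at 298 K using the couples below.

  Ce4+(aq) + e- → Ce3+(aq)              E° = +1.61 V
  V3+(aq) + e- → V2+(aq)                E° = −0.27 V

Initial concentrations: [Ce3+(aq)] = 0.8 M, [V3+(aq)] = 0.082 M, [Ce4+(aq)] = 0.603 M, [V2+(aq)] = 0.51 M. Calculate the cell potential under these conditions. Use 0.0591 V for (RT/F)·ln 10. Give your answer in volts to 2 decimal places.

+1.92 V

The Ce⁴⁺/Ce³⁺ couple has the more positive E°, so it is the cathode; V³⁺/V²⁺ is the anode.
The standard potential is +1.61 − (−0.27) = +1.88 V and the balanced reaction transfers n = 1 electron.
Balancing gives Ce4+(aq) + V2+(aq) → Ce3+(aq) + V3+(aq); hence Q = ([Ce3+(aq)]·[V3+(aq)]) / ([Ce4+(aq)]·[V2+(aq)]) = 0.213 (log Q = −0.671).
Applying E = E° − (RT ln10/nF)·log Q gives +1.88 − (0.0591/1)(−0.671) = +1.92 V.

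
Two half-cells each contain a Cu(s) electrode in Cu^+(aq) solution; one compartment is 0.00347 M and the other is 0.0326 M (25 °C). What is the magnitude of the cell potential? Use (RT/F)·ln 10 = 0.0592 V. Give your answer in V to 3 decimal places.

0.058 V

For a concentration cell E°cell = 0, since both electrodes use the same couple.
The compartment with the higher Cu^+(aq) concentration (0.0326 M) acts as the cathode; ions are reduced there and produced at the dilute (0.00347 M) anode.
With n = 1, Ecell = −(0.0592/1)·log([dilute]/[conc]) = −(0.0592/1)·log(0.00347/0.0326) = +0.058 V.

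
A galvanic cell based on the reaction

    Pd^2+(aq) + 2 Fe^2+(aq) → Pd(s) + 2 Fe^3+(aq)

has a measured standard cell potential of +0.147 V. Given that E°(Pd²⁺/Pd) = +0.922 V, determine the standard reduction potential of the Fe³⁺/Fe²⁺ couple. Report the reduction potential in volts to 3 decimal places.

+0.775 V

In the reaction as written the Pd²⁺/Pd couple is reduced (cathode) and Fe³⁺/Fe²⁺ is oxidized (anode), so E°cell = E°(Pd²⁺/Pd) − E°(Fe³⁺/Fe²⁺).
E°(Fe³⁺/Fe²⁺) = E°(cathode) − E°cell = +0.922 − (+0.147) = +0.775 V.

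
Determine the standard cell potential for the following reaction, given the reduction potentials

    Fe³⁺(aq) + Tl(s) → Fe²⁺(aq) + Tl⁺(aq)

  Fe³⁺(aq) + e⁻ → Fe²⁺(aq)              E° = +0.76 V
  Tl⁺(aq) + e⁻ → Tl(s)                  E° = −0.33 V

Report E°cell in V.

+1.09 V

In the reaction as written, Fe³⁺(aq) is reduced (cathode) and Tl⁺(aq) is produced by oxidation at the anode.
E°cell = E°(cathode) − E°(anode) = +0.76 − (−0.33) = +1.09 V.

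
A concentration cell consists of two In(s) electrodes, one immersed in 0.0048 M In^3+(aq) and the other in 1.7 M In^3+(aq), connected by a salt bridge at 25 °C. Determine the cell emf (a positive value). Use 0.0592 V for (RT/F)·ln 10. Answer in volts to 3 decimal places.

For a concentration cell E°cell = 0, since both electrodes use the same couple.
The compartment with the higher In^3+(aq) concentration (1.7 M) acts as the cathode; ions are reduced there and produced at the dilute (0.0048 M) anode.
With n = 3, Ecell = −(0.0592/3)·log([dilute]/[conc]) = −(0.0592/3)·log(0.0048/1.7) = +0.050 V.

0.050 V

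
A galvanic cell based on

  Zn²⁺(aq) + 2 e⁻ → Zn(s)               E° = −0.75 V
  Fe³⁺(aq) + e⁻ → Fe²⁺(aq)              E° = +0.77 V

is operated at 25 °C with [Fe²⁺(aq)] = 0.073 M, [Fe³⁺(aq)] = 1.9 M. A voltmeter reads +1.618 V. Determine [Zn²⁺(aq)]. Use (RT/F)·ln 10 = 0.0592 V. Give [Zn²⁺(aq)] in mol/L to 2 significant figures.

0.33 M

With Fe³⁺/Fe²⁺ at the cathode and Zn²⁺/Zn at the anode, E°cell = +0.77 − (−0.75) = +1.52 V (n = 2).
Rearranging E = E° − (0.0592/n)·log Q gives log Q = 2(+1.52 − (+1.618))/0.0592 = −3.311.
The balanced reaction is 2 Fe³⁺(aq) + Zn(s) → 2 Fe²⁺(aq) + Zn²⁺(aq), so Q = ([Fe²⁺(aq)]^2·[Zn²⁺(aq)]) / [Fe³⁺(aq)]^2.
Isolating [Zn²⁺(aq)] in Q = 10^{−3.311} yields log [Zn²⁺(aq)] = −0.480, i.e. 0.33 M.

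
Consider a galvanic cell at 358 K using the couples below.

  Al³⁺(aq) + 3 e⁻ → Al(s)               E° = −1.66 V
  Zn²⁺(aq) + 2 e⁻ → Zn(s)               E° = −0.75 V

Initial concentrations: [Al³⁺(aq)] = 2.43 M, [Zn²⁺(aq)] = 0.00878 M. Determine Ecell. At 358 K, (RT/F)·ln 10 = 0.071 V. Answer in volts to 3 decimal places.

+0.828 V

Zn²⁺/Zn is reduced (cathode, E° = −0.75 V) and Al³⁺/Al is oxidized (anode).
E°cell = −0.75 − (−1.66) = +0.91 V, with n = 6 electrons transferred.
The balanced reaction is 3 Zn²⁺(aq) + 2 Al(s) → 3 Zn(s) + 2 Al³⁺(aq), so Q = [Al³⁺(aq)]^2 / [Zn²⁺(aq)]^3 = 8.72×10^6 and log Q = 6.941.
Applying E = E° − (RT ln10/nF)·log Q gives +0.91 − (0.071/6)(6.941) = +0.828 V.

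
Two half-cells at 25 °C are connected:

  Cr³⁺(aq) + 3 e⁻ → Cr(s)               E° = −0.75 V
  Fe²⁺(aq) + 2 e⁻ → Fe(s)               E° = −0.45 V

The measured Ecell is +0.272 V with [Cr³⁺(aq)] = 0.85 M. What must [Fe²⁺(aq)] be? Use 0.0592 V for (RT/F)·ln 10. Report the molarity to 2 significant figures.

0.10 M

Fe²⁺/Fe is the cathode (higher E°); E°cell = −0.45 − (−0.75) = +0.30 V with n = 6.
Rearranging E = E° − (0.0592/n)·log Q gives log Q = 6(+0.30 − (+0.272))/0.0592 = 2.838.
Balancing electrons gives 3 Fe²⁺(aq) + 2 Cr(s) → 3 Fe(s) + 2 Cr³⁺(aq); thus Q = [Cr³⁺(aq)]^2 / [Fe²⁺(aq)]^3.
Substituting the known concentrations and solving, log [Fe²⁺(aq)] = −0.993 and [Fe²⁺(aq)] = 0.10 M.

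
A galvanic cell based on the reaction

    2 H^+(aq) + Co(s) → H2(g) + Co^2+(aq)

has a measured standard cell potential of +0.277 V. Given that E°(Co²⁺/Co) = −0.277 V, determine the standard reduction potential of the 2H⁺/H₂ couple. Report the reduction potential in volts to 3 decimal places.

+0.000 V

In the reaction as written the 2H⁺/H₂ couple is reduced (cathode) and Co²⁺/Co is oxidized (anode), so E°cell = E°(2H⁺/H₂) − E°(Co²⁺/Co).
E°(2H⁺/H₂) = E°cell + E°(anode) = +0.277 + (−0.277) = +0.000 V.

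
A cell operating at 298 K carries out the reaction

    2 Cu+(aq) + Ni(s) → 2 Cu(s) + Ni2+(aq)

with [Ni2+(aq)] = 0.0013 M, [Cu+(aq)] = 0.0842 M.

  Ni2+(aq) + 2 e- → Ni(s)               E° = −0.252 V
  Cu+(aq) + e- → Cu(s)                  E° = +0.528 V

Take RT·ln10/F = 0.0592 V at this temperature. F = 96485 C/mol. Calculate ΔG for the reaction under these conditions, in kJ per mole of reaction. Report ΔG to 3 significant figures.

E°cell = +0.528 − (−0.252) = +0.780 V; the balanced reaction transfers n = 2 electrons.
Q = [Ni2+(aq)] / [Cu+(aq)]^2 = 0.183, so log Q = −0.737 and E = +0.780 − (0.0592/2)(−0.737) = +0.8018 V.
ΔG = −nFE = −(2)(96485)(+0.8018) J/mol = −155 kJ/mol.

−155 kJ/mol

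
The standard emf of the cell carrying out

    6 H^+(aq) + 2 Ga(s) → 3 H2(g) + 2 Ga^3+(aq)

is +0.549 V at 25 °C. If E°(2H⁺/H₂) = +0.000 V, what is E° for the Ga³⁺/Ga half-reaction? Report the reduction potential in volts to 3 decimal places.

−0.549 V

In the reaction as written the 2H⁺/H₂ couple is reduced (cathode) and Ga³⁺/Ga is oxidized (anode), so E°cell = E°(2H⁺/H₂) − E°(Ga³⁺/Ga).
E°(Ga³⁺/Ga) = E°(cathode) − E°cell = +0.000 − (+0.549) = −0.549 V.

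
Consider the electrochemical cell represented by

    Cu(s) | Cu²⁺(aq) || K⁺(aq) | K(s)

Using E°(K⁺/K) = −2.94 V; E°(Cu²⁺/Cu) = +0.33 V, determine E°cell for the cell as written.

By convention the left-hand electrode in cell notation is the anode (oxidation) and the right-hand electrode is the cathode (reduction).
E°cell = E°(right) − E°(left) = −2.94 − (+0.33) = −3.27 V.
The negative sign shows that, as written, the cell would require an external voltage to drive the reaction.

−3.27 V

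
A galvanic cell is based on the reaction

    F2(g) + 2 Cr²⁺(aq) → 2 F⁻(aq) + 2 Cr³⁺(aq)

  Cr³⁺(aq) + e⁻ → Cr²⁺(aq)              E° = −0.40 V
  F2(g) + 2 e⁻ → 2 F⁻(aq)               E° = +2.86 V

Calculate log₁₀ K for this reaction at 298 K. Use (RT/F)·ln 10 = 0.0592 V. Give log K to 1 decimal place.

The F₂/F⁻ couple is reduced (cathode); E°cell = +2.86 − (−0.40) = +3.26 V with n = 2.
At equilibrium E = 0, so log K = nE°cell / 0.0592 = (2)(+3.26) / 0.0592 = 110.1.

log K = 110.1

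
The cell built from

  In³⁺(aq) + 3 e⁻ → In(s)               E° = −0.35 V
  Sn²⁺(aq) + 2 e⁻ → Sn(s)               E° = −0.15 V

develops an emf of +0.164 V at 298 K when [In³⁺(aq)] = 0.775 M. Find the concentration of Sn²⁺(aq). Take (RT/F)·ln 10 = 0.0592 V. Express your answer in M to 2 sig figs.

The Sn²⁺/Sn couple has the larger reduction potential, so it is the cathode: E°cell = −0.15 − (−0.35) = +0.20 V and n = 6.
From the Nernst equation, log Q = n(E° − E)/0.0592 = 6·(+0.20 − (+0.164))/0.0592 = 3.649.
The balanced reaction is 3 Sn²⁺(aq) + 2 In(s) → 3 Sn(s) + 2 In³⁺(aq), so Q = [In³⁺(aq)]^2 / [Sn²⁺(aq)]^3.
Solving for the unknown gives log [Sn²⁺(aq)] = −1.290, so [Sn²⁺(aq)] ≈ 0.051 M.

0.051 M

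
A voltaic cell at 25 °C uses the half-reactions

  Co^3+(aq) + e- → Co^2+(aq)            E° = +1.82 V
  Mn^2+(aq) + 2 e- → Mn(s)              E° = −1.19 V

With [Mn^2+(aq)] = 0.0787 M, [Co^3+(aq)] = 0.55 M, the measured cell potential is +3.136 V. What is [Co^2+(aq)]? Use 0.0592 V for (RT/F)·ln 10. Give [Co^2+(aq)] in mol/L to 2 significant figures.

0.015 M

Co³⁺/Co²⁺ is the cathode (higher E°); E°cell = +1.82 − (−1.19) = +3.01 V with n = 2.
Rearranging E = E° − (0.0592/n)·log Q gives log Q = 2(+3.01 − (+3.136))/0.0592 = −4.257.
Balancing electrons gives 2 Co^3+(aq) + Mn(s) → 2 Co^2+(aq) + Mn^2+(aq); thus Q = ([Co^2+(aq)]^2·[Mn^2+(aq)]) / [Co^3+(aq)]^2.
Substituting the known concentrations and solving, log [Co^2+(aq)] = −1.836 and [Co^2+(aq)] = 0.015 M.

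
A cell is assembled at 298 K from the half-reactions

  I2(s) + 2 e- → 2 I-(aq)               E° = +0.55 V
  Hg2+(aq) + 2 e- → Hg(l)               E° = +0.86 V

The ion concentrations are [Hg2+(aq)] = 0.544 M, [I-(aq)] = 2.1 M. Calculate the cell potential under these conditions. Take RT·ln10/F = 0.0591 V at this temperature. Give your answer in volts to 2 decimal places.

Hg²⁺/Hg is reduced (cathode, E° = +0.86 V) and I₂/I⁻ is oxidized (anode).
E°cell = +0.86 − (+0.55) = +0.31 V, with n = 2 electrons transferred.
Balancing gives Hg2+(aq) + 2 I-(aq) → Hg(l) + I2(s); hence Q = 1 / ([Hg2+(aq)]·[I-(aq)]^2) = 0.417 (log Q = −0.380).
Applying E = E° − (RT ln10/nF)·log Q gives +0.31 − (0.0591/2)(−0.380) = +0.32 V.

+0.32 V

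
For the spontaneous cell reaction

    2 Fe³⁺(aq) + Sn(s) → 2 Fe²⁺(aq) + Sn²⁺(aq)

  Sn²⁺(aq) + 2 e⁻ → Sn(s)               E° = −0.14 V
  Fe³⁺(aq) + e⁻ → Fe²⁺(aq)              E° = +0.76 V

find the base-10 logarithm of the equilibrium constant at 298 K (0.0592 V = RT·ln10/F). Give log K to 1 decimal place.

The Fe³⁺/Fe²⁺ couple is reduced (cathode); E°cell = +0.76 − (−0.14) = +0.90 V with n = 2.
At equilibrium E = 0, so log K = nE°cell / 0.0592 = (2)(+0.90) / 0.0592 = 30.4.

log K = 30.4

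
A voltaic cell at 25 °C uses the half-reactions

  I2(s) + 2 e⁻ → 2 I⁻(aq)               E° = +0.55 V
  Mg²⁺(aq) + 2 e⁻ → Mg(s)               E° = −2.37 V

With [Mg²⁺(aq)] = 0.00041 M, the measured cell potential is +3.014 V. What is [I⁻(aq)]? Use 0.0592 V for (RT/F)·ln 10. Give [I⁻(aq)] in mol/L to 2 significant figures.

With I₂/I⁻ at the cathode and Mg²⁺/Mg at the anode, E°cell = +0.55 − (−2.37) = +2.92 V (n = 2).
Since E = E° − (0.0592/n)·log Q, log Q = n(E° − E)/0.0592 = −3.176.
Balancing electrons gives I2(s) + Mg(s) → 2 I⁻(aq) + Mg²⁺(aq); thus Q = [I⁻(aq)]^2·[Mg²⁺(aq)].
Solving for the unknown gives log [I⁻(aq)] = 0.106, so [I⁻(aq)] ≈ 1.3 M.

1.3 M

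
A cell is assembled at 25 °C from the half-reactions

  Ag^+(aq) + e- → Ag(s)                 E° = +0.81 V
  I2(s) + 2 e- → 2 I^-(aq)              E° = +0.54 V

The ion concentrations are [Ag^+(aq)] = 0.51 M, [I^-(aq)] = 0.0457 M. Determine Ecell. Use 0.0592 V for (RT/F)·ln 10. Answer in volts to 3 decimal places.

The Ag⁺/Ag couple has the more positive E°, so it is the cathode; I₂/I⁻ is the anode.
The standard potential is +0.81 − (+0.54) = +0.27 V and the balanced reaction transfers n = 2 electrons.
For the overall reaction 2 Ag^+(aq) + 2 I^-(aq) → 2 Ag(s) + I2(s), Q = 1 / ([Ag^+(aq)]^2·[I^-(aq)]^2) = 1.84×10^3, giving log Q = 3.265.
E = E° − (0.0592/n)·log Q = +0.27 − (0.0592/2)(3.265) = +0.173 V.

+0.173 V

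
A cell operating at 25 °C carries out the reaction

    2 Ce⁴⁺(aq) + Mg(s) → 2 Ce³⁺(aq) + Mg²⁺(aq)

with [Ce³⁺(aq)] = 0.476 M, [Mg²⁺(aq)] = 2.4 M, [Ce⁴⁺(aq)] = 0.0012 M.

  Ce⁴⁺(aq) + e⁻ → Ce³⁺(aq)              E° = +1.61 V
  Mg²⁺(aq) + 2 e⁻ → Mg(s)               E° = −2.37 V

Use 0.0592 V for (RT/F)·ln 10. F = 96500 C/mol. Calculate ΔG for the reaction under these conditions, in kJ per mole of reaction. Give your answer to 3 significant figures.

−736 kJ/mol

The standard cell potential is +1.61 − (−2.37) = +3.98 V, with n = 2 electrons in the balanced equation.
The reaction quotient is ([Ce³⁺(aq)]^2·[Mg²⁺(aq)]) / [Ce⁴⁺(aq)]^2 = 3.78×10^5; by Nernst, E = +3.98 − (0.0592/2)(5.577) = +3.8149 V.
Then ΔG = −nFE = −2 × 96500 × +3.8149 J/mol = −736 kJ/mol.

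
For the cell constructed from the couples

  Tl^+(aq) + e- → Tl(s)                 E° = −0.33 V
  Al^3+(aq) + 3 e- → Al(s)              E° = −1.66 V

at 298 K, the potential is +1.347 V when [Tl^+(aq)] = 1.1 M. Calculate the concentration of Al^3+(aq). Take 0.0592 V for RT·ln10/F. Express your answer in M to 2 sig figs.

With Tl⁺/Tl at the cathode and Al³⁺/Al at the anode, E°cell = −0.33 − (−1.66) = +1.33 V (n = 3).
Since E = E° − (0.0592/n)·log Q, log Q = n(E° − E)/0.0592 = −0.861.
The balanced reaction is 3 Tl^+(aq) + Al(s) → 3 Tl(s) + Al^3+(aq), so Q = [Al^3+(aq)] / [Tl^+(aq)]^3.
Isolating [Al^3+(aq)] in Q = 10^{−0.861} yields log [Al^3+(aq)] = −0.737, i.e. 0.18 M.

0.18 M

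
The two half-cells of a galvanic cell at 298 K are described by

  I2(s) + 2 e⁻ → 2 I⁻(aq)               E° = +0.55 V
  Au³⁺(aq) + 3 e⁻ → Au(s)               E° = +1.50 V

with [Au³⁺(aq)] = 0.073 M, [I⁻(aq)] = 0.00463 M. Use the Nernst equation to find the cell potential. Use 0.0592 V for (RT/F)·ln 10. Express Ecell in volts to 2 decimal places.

Since E°(Au³⁺/Au) > E°(I₂/I⁻), Au³⁺/Au serves as the cathode.
The standard potential is +1.50 − (+0.55) = +0.95 V and the balanced reaction transfers n = 6 electrons.
The balanced reaction is 2 Au³⁺(aq) + 6 I⁻(aq) → 2 Au(s) + 3 I2(s), so Q = 1 / ([Au³⁺(aq)]^2·[I⁻(aq)]^6) = 1.9×10^16 and log Q = 16.280.
By the Nernst equation, E = +0.95 − (0.0592/6)·(16.280) = +0.79 V.

+0.79 V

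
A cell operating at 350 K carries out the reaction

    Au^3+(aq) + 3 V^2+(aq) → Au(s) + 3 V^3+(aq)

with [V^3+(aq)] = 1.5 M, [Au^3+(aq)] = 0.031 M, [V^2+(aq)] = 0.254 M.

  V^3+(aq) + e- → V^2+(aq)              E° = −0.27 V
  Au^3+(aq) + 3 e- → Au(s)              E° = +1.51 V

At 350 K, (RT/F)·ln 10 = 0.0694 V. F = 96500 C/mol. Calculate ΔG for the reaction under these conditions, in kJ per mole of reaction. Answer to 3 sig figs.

−490 kJ/mol

With Au³⁺/Au reduced at the cathode, E°cell = +1.51 − (−0.27) = +1.78 V and n = 3.
The reaction quotient is [V^3+(aq)]^3 / ([Au^3+(aq)]·[V^2+(aq)]^3) = 6.64×10^3; by Nernst, E = +1.78 − (0.0694/3)(3.822) = +1.6916 V.
Then ΔG = −nFE = −3 × 96500 × +1.6916 J/mol = −490 kJ/mol.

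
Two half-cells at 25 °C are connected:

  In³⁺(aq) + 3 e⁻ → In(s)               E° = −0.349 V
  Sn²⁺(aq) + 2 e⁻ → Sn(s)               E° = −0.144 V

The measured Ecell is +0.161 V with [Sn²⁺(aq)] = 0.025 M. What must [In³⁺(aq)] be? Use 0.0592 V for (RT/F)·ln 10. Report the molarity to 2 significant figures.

0.67 M

The Sn²⁺/Sn couple has the larger reduction potential, so it is the cathode: E°cell = −0.144 − (−0.349) = +0.205 V and n = 6.
From the Nernst equation, log Q = n(E° − E)/0.0592 = 6·(+0.205 − (+0.161))/0.0592 = 4.459.
The balanced reaction is 3 Sn²⁺(aq) + 2 In(s) → 3 Sn(s) + 2 In³⁺(aq), so Q = [In³⁺(aq)]^2 / [Sn²⁺(aq)]^3.
Isolating [In³⁺(aq)] in Q = 10^{4.459} yields log [In³⁺(aq)] = −0.174, i.e. 0.67 M.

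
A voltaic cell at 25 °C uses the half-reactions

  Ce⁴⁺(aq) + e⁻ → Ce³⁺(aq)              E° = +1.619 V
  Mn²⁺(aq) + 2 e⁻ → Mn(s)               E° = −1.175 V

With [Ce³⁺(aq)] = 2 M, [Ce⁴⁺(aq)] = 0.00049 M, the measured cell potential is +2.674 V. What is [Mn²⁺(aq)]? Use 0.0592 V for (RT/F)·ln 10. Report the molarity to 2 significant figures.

0.00068 M

With Ce⁴⁺/Ce³⁺ at the cathode and Mn²⁺/Mn at the anode, E°cell = +1.619 − (−1.175) = +2.794 V (n = 2).
Since E = E° − (0.0592/n)·log Q, log Q = n(E° − E)/0.0592 = 4.054.
Balancing electrons gives 2 Ce⁴⁺(aq) + Mn(s) → 2 Ce³⁺(aq) + Mn²⁺(aq); thus Q = ([Ce³⁺(aq)]^2·[Mn²⁺(aq)]) / [Ce⁴⁺(aq)]^2.
Isolating [Mn²⁺(aq)] in Q = 10^{4.054} yields log [Mn²⁺(aq)] = −3.168, i.e. 0.00068 M.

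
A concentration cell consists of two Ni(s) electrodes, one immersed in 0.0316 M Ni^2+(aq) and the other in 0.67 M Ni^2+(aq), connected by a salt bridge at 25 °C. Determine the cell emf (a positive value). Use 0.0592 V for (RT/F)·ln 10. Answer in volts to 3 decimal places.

For a concentration cell E°cell = 0, since both electrodes use the same couple.
The compartment with the higher Ni^2+(aq) concentration (0.67 M) acts as the cathode; ions are reduced there and produced at the dilute (0.0316 M) anode.
With n = 2, Ecell = −(0.0592/2)·log([dilute]/[conc]) = −(0.0592/2)·log(0.0316/0.67) = +0.039 V.

0.039 V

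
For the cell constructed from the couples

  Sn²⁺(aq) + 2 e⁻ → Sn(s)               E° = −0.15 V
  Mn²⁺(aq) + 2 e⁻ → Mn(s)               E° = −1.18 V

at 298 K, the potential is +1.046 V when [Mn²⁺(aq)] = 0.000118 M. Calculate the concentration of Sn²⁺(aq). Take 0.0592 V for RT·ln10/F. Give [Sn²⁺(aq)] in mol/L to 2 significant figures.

Sn²⁺/Sn is the cathode (higher E°); E°cell = −0.15 − (−1.18) = +1.03 V with n = 2.
Rearranging E = E° − (0.0592/n)·log Q gives log Q = 2(+1.03 − (+1.046))/0.0592 = −0.541.
Balancing electrons gives Sn²⁺(aq) + Mn(s) → Sn(s) + Mn²⁺(aq); thus Q = [Mn²⁺(aq)] / [Sn²⁺(aq)].
Isolating [Sn²⁺(aq)] in Q = 10^{−0.541} yields log [Sn²⁺(aq)] = −3.387, i.e. 0.00041 M.

0.00041 M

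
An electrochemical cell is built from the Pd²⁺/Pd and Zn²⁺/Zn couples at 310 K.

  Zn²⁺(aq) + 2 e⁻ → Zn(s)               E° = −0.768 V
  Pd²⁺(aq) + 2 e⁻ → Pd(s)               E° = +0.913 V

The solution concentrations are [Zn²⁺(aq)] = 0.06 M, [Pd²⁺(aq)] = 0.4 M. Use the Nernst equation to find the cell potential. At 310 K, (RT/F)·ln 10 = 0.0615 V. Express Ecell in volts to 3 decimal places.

Since E°(Pd²⁺/Pd) > E°(Zn²⁺/Zn), Pd²⁺/Pd serves as the cathode.
E°cell = +0.913 − (−0.768) = +1.681 V, with n = 2 electrons transferred.
The balanced reaction is Pd²⁺(aq) + Zn(s) → Pd(s) + Zn²⁺(aq), so Q = [Zn²⁺(aq)] / [Pd²⁺(aq)] = 0.15 and log Q = −0.824.
By the Nernst equation, E = +1.681 − (0.0615/2)·(−0.824) = +1.706 V.

+1.706 V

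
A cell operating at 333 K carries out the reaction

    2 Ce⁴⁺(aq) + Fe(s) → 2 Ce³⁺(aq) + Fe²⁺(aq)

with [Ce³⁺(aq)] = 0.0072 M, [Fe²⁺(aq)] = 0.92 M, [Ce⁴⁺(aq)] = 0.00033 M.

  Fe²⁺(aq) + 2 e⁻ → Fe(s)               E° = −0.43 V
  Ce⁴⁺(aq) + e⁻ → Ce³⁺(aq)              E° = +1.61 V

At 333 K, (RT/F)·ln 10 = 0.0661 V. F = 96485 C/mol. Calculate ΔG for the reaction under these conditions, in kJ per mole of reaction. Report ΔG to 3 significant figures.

−377 kJ/mol

The standard cell potential is +1.61 − (−0.43) = +2.04 V, with n = 2 electrons in the balanced equation.
The reaction quotient is ([Ce³⁺(aq)]^2·[Fe²⁺(aq)]) / [Ce⁴⁺(aq)]^2 = 438; by Nernst, E = +2.04 − (0.0661/2)(2.641) = +1.9527 V.
Finally ΔG = −nFE = −(2)(96485 C/mol)(+1.9527 V) = −377 kJ/mol.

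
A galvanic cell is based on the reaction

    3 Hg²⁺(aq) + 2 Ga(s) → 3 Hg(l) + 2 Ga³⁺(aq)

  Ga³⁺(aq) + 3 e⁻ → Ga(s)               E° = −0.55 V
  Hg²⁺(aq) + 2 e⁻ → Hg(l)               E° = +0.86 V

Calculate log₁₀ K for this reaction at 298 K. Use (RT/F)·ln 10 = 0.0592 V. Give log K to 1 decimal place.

The Hg²⁺/Hg couple is reduced (cathode); E°cell = +0.86 − (−0.55) = +1.41 V with n = 6.
At equilibrium E = 0, so log K = nE°cell / 0.0592 = (6)(+1.41) / 0.0592 = 142.9.

log K = 142.9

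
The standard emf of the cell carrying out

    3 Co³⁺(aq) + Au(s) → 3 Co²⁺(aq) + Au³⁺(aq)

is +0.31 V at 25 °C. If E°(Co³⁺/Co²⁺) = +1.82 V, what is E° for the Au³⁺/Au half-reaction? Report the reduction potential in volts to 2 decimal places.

In the reaction as written the Co³⁺/Co²⁺ couple is reduced (cathode) and Au³⁺/Au is oxidized (anode), so E°cell = E°(Co³⁺/Co²⁺) − E°(Au³⁺/Au).
E°(Au³⁺/Au) = E°(cathode) − E°cell = +1.82 − (+0.31) = +1.51 V.

+1.51 V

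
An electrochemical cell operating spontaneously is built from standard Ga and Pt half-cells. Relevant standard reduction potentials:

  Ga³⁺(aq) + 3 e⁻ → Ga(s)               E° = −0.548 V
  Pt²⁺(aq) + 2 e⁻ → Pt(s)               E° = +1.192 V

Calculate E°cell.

The Pt²⁺/Pt couple has the higher E°, so Pt ion is reduced (cathode) and Ga is oxidized (anode).
E°cell = E°(cathode) − E°(anode) = +1.192 − (−0.548) = +1.740 V.

+1.740 V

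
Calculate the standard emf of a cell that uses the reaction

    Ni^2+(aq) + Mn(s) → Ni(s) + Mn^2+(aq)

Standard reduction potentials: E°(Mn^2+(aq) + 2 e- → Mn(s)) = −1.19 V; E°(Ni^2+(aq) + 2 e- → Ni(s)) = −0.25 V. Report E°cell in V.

+0.94 V

In the reaction as written, Ni^2+(aq) is reduced (cathode) and Mn^2+(aq) is produced by oxidation at the anode.
E°cell = E°(cathode) − E°(anode) = −0.25 − (−1.19) = +0.94 V.
The positive value indicates the reaction is spontaneous as written.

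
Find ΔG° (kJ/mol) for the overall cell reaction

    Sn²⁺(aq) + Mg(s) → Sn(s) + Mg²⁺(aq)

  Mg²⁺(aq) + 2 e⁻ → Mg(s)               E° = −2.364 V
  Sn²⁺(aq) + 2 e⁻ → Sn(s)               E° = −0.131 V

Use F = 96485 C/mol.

In the reaction as written Sn²⁺(aq) is reduced, so the Sn²⁺/Sn couple is the cathode and Mg²⁺/Mg is the anode.
E°cell = −0.131 − (−2.364) = +2.233 V; balancing electrons gives n = 2.
ΔG° = −nFE°cell = −(2)(96485)(+2.233) J/mol = −431 kJ/mol.

−431 kJ/mol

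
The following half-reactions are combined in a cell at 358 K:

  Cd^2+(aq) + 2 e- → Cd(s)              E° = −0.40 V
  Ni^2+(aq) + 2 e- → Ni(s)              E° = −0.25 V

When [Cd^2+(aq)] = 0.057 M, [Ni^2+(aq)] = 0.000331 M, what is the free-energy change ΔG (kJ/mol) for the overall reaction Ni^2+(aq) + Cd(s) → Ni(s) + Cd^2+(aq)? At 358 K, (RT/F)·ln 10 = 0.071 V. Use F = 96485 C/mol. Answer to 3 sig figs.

−13.6 kJ/mol

E°cell = −0.25 − (−0.40) = +0.15 V; the balanced reaction transfers n = 2 electrons.
The reaction quotient is [Cd^2+(aq)] / [Ni^2+(aq)] = 172; by Nernst, E = +0.15 − (0.071/2)(2.236) = +0.0706 V.
ΔG = −nFE = −(2)(96485)(+0.0706) J/mol = −13.6 kJ/mol.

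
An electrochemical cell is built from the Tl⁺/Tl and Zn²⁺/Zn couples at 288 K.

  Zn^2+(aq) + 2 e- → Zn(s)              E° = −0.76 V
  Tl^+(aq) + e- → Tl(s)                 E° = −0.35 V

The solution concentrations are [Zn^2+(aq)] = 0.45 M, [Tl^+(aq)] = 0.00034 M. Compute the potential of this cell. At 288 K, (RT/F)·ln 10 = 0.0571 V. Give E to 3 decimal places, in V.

Tl⁺/Tl is reduced (cathode, E° = −0.35 V) and Zn²⁺/Zn is oxidized (anode).
The standard potential is −0.35 − (−0.76) = +0.41 V and the balanced reaction transfers n = 2 electrons.
The balanced reaction is 2 Tl^+(aq) + Zn(s) → 2 Tl(s) + Zn^2+(aq), so Q = [Zn^2+(aq)] / [Tl^+(aq)]^2 = 3.89×10^6 and log Q = 6.590.
Applying E = E° − (RT ln10/nF)·log Q gives +0.41 − (0.0571/2)(6.590) = +0.222 V.

+0.222 V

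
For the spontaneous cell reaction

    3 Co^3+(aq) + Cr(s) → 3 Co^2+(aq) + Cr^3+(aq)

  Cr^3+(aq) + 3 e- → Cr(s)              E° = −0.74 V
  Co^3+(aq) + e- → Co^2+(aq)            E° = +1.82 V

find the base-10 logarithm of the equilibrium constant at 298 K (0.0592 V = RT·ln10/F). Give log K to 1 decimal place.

log K = 129.7

The Co³⁺/Co²⁺ couple is reduced (cathode); E°cell = +1.82 − (−0.74) = +2.56 V with n = 3.
At equilibrium E = 0, so log K = nE°cell / 0.0592 = (3)(+2.56) / 0.0592 = 129.7.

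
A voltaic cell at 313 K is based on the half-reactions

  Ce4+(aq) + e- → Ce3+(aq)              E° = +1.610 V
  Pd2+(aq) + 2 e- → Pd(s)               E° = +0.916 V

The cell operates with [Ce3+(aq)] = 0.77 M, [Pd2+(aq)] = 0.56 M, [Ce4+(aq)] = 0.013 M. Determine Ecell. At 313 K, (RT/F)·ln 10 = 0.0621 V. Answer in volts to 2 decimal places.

+0.59 V

Ce⁴⁺/Ce³⁺ is reduced (cathode, E° = +1.610 V) and Pd²⁺/Pd is oxidized (anode).
E°cell = +1.610 − (+0.916) = +0.694 V, with n = 2 electrons transferred.
The balanced reaction is 2 Ce4+(aq) + Pd(s) → 2 Ce3+(aq) + Pd2+(aq), so Q = ([Ce3+(aq)]^2·[Pd2+(aq)]) / [Ce4+(aq)]^2 = 1.96×10^3 and log Q = 3.293.
E = E° − (0.0621/n)·log Q = +0.694 − (0.0621/2)(3.293) = +0.59 V.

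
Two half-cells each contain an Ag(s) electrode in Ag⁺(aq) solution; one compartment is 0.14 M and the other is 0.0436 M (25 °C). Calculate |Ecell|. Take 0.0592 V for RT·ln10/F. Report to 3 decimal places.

0.030 V

For a concentration cell E°cell = 0, since both electrodes use the same couple.
The compartment with the higher Ag⁺(aq) concentration (0.14 M) acts as the cathode; ions are reduced there and produced at the dilute (0.0436 M) anode.
With n = 1, Ecell = −(0.0592/1)·log([dilute]/[conc]) = −(0.0592/1)·log(0.0436/0.14) = +0.030 V.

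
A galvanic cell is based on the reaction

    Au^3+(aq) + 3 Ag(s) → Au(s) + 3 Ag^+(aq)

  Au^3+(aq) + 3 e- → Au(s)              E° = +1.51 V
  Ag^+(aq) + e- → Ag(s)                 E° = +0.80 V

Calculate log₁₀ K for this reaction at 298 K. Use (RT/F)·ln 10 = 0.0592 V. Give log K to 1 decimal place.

log K = 36.0

The Au³⁺/Au couple is reduced (cathode); E°cell = +1.51 − (+0.80) = +0.71 V with n = 3.
At equilibrium E = 0, so log K = nE°cell / 0.0592 = (3)(+0.71) / 0.0592 = 36.0.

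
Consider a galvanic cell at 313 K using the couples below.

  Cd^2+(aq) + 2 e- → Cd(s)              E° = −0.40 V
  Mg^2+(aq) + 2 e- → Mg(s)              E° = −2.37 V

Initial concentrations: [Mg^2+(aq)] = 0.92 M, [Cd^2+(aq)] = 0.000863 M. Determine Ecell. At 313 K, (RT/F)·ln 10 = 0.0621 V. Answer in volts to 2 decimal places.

The Cd²⁺/Cd couple has the more positive E°, so it is the cathode; Mg²⁺/Mg is the anode.
E°cell = −0.40 − (−2.37) = +1.97 V, with n = 2 electrons transferred.
Balancing gives Cd^2+(aq) + Mg(s) → Cd(s) + Mg^2+(aq); hence Q = [Mg^2+(aq)] / [Cd^2+(aq)] = 1.07×10^3 (log Q = 3.028).
By the Nernst equation, E = +1.97 − (0.0621/2)·(3.028) = +1.88 V.

+1.88 V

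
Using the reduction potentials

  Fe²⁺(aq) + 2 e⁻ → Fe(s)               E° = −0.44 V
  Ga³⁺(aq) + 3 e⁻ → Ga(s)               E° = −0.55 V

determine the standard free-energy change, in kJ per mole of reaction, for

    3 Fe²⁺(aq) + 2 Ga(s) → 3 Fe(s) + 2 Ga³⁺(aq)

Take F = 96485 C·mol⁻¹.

−63.7 kJ/mol

In the reaction as written Fe²⁺(aq) is reduced, so the Fe²⁺/Fe couple is the cathode and Ga³⁺/Ga is the anode.
E°cell = −0.44 − (−0.55) = +0.11 V; balancing electrons gives n = 6.
ΔG° = −nFE°cell = −(6)(96485)(+0.11) J/mol = −63.7 kJ/mol.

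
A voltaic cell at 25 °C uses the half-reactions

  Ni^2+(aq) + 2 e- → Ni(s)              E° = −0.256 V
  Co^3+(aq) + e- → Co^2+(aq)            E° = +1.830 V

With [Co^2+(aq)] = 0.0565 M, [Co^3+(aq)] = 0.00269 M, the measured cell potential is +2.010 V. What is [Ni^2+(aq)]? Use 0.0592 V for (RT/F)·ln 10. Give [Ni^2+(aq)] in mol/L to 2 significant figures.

0.84 M

The Co³⁺/Co²⁺ couple has the larger reduction potential, so it is the cathode: E°cell = +1.830 − (−0.256) = +2.086 V and n = 2.
Since E = E° − (0.0592/n)·log Q, log Q = n(E° − E)/0.0592 = 2.568.
The balanced reaction is 2 Co^3+(aq) + Ni(s) → 2 Co^2+(aq) + Ni^2+(aq), so Q = ([Co^2+(aq)]^2·[Ni^2+(aq)]) / [Co^3+(aq)]^2.
Isolating [Ni^2+(aq)] in Q = 10^{2.568} yields log [Ni^2+(aq)] = −0.077, i.e. 0.84 M.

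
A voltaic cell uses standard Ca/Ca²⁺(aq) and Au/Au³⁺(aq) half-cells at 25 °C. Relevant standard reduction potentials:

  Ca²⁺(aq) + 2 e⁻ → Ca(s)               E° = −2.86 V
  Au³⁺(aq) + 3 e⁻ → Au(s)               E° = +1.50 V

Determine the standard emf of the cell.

+4.36 V

Of the two couples in this cell, the one with the more positive reduction potential is reduced at the cathode: here that is Au³⁺/Au (+1.50 V); Ca²⁺/Ca (−2.86 V) is the anode.
E°cell = E°(cathode) − E°(anode) = +1.50 − (−2.86) = +4.36 V.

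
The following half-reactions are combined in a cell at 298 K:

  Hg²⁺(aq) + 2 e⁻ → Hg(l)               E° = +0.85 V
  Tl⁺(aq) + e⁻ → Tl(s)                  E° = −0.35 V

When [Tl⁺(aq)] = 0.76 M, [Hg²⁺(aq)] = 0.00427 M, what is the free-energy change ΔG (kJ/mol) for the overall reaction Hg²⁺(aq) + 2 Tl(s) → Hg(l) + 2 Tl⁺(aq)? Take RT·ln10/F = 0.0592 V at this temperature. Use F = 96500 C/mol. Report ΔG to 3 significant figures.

−219 kJ/mol

The standard cell potential is +0.85 − (−0.35) = +1.20 V, with n = 2 electrons in the balanced equation.
The reaction quotient is [Tl⁺(aq)]^2 / [Hg²⁺(aq)] = 135; by Nernst, E = +1.20 − (0.0592/2)(2.131) = +1.1369 V.
ΔG = −nFE = −(2)(96500)(+1.1369) J/mol = −219 kJ/mol.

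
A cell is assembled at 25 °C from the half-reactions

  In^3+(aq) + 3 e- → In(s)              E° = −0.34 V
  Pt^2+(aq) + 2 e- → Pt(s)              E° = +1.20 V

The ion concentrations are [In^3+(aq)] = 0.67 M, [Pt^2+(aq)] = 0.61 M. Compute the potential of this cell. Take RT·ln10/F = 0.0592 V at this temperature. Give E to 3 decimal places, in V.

Pt²⁺/Pt is reduced (cathode, E° = +1.20 V) and In³⁺/In is oxidized (anode).
E°cell = +1.20 − (−0.34) = +1.54 V, with n = 6 electrons transferred.
Balancing gives 3 Pt^2+(aq) + 2 In(s) → 3 Pt(s) + 2 In^3+(aq); hence Q = [In^3+(aq)]^2 / [Pt^2+(aq)]^3 = 1.98 (log Q = 0.296).
Applying E = E° − (RT ln10/nF)·log Q gives +1.54 − (0.0592/6)(0.296) = +1.537 V.

+1.537 V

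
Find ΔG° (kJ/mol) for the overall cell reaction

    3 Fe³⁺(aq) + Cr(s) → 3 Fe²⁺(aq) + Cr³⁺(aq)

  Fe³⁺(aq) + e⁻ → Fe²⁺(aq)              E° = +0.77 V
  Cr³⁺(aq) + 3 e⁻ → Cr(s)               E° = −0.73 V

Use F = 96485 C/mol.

−434 kJ/mol

In the reaction as written Fe³⁺(aq) is reduced, so the Fe³⁺/Fe²⁺ couple is the cathode and Cr³⁺/Cr is the anode.
E°cell = +0.77 − (−0.73) = +1.50 V; balancing electrons gives n = 3.
ΔG° = −nFE°cell = −(3)(96485)(+1.50) J/mol = −434 kJ/mol.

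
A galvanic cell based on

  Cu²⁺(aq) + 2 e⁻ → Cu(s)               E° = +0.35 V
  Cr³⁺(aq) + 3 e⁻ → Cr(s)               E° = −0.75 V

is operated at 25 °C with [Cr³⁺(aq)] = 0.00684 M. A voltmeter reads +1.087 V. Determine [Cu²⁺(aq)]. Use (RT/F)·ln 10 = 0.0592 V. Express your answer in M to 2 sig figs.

Cu²⁺/Cu is the cathode (higher E°); E°cell = +0.35 − (−0.75) = +1.10 V with n = 6.
Rearranging E = E° − (0.0592/n)·log Q gives log Q = 6(+1.10 − (+1.087))/0.0592 = 1.318.
Balancing electrons gives 3 Cu²⁺(aq) + 2 Cr(s) → 3 Cu(s) + 2 Cr³⁺(aq); thus Q = [Cr³⁺(aq)]^2 / [Cu²⁺(aq)]^3.
Substituting the known concentrations and solving, log [Cu²⁺(aq)] = −1.883 and [Cu²⁺(aq)] = 0.013 M.

0.013 M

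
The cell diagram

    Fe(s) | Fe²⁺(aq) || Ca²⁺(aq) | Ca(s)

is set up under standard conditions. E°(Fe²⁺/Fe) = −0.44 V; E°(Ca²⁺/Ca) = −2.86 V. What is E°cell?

−2.42 V

By convention the left-hand electrode in cell notation is the anode (oxidation) and the right-hand electrode is the cathode (reduction).
E°cell = E°(right) − E°(left) = −2.86 − (−0.44) = −2.42 V.
The negative sign shows that, as written, the cell would require an external voltage to drive the reaction.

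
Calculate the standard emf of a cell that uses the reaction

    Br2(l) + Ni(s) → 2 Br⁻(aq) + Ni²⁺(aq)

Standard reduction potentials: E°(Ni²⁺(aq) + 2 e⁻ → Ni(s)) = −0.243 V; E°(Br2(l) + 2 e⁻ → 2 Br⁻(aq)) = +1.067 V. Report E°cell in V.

In the reaction as written, Br2(l) is reduced (cathode) and Ni²⁺(aq) is produced by oxidation at the anode.
E°cell = E°(cathode) − E°(anode) = +1.067 − (−0.243) = +1.310 V.
The positive value indicates the reaction is spontaneous as written.

+1.310 V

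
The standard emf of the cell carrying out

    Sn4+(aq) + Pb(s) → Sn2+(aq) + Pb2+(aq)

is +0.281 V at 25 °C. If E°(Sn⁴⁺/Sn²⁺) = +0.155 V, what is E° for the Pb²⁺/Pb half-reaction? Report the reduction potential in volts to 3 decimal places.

In the reaction as written the Sn⁴⁺/Sn²⁺ couple is reduced (cathode) and Pb²⁺/Pb is oxidized (anode), so E°cell = E°(Sn⁴⁺/Sn²⁺) − E°(Pb²⁺/Pb).
E°(Pb²⁺/Pb) = E°(cathode) − E°cell = +0.155 − (+0.281) = −0.126 V.

−0.126 V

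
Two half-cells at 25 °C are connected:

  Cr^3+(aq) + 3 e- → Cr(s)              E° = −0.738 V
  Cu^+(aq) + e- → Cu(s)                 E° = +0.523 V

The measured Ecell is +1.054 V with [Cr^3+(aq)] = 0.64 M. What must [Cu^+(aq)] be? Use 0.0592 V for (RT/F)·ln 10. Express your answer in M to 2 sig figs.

0.00027 M

The Cu⁺/Cu couple has the larger reduction potential, so it is the cathode: E°cell = +0.523 − (−0.738) = +1.261 V and n = 3.
Since E = E° − (0.0592/n)·log Q, log Q = n(E° − E)/0.0592 = 10.490.
The balanced reaction is 3 Cu^+(aq) + Cr(s) → 3 Cu(s) + Cr^3+(aq), so Q = [Cr^3+(aq)] / [Cu^+(aq)]^3.
Isolating [Cu^+(aq)] in Q = 10^{10.490} yields log [Cu^+(aq)] = −3.561, i.e. 0.00027 M.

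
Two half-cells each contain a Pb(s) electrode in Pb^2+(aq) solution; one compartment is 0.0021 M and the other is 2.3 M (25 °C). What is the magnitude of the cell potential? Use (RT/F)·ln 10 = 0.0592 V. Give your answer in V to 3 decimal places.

For a concentration cell E°cell = 0, since both electrodes use the same couple.
The compartment with the higher Pb^2+(aq) concentration (2.3 M) acts as the cathode; ions are reduced there and produced at the dilute (0.0021 M) anode.
With n = 2, Ecell = −(0.0592/2)·log([dilute]/[conc]) = −(0.0592/2)·log(0.0021/2.3) = +0.090 V.

0.090 V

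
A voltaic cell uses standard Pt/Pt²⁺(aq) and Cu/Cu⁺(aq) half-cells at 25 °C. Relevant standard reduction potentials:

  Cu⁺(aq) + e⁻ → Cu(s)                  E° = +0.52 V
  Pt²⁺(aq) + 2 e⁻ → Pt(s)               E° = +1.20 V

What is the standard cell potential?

Of the two couples in this cell, the one with the more positive reduction potential is reduced at the cathode: here that is Pt²⁺/Pt (+1.20 V); Cu⁺/Cu (+0.52 V) is the anode.
E°cell = E°(cathode) − E°(anode) = +1.20 − (+0.52) = +0.68 V.

+0.68 V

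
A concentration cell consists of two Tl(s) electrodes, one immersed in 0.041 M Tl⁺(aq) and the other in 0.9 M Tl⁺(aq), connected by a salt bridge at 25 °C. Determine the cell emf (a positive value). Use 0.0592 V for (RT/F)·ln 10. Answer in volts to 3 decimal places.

For a concentration cell E°cell = 0, since both electrodes use the same couple.
The compartment with the higher Tl⁺(aq) concentration (0.9 M) acts as the cathode; ions are reduced there and produced at the dilute (0.041 M) anode.
With n = 1, Ecell = −(0.0592/1)·log([dilute]/[conc]) = −(0.0592/1)·log(0.041/0.9) = +0.079 V.

0.079 V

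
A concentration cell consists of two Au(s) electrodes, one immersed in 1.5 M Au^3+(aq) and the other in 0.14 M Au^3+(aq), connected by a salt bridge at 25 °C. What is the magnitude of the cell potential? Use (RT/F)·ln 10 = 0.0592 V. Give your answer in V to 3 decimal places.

0.020 V

For a concentration cell E°cell = 0, since both electrodes use the same couple.
The compartment with the higher Au^3+(aq) concentration (1.5 M) acts as the cathode; ions are reduced there and produced at the dilute (0.14 M) anode.
With n = 3, Ecell = −(0.0592/3)·log([dilute]/[conc]) = −(0.0592/3)·log(0.14/1.5) = +0.020 V.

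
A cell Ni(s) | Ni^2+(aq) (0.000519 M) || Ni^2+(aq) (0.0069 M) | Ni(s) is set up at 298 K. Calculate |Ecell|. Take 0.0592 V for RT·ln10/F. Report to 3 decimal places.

For a concentration cell E°cell = 0, since both electrodes use the same couple.
The compartment with the higher Ni^2+(aq) concentration (0.0069 M) acts as the cathode; ions are reduced there and produced at the dilute (0.000519 M) anode.
With n = 2, Ecell = −(0.0592/2)·log([dilute]/[conc]) = −(0.0592/2)·log(0.000519/0.0069) = +0.033 V.

0.033 V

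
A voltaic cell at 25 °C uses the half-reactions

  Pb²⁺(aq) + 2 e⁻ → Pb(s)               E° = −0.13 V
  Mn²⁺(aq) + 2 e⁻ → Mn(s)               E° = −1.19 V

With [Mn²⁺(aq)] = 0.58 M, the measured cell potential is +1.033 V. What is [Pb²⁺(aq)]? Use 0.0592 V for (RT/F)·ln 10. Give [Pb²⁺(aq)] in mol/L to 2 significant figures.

Pb²⁺/Pb is the cathode (higher E°); E°cell = −0.13 − (−1.19) = +1.06 V with n = 2.
From the Nernst equation, log Q = n(E° − E)/0.0592 = 2·(+1.06 − (+1.033))/0.0592 = 0.912.
The balanced reaction is Pb²⁺(aq) + Mn(s) → Pb(s) + Mn²⁺(aq), so Q = [Mn²⁺(aq)] / [Pb²⁺(aq)].
Solving for the unknown gives log [Pb²⁺(aq)] = −1.149, so [Pb²⁺(aq)] ≈ 0.071 M.

0.071 M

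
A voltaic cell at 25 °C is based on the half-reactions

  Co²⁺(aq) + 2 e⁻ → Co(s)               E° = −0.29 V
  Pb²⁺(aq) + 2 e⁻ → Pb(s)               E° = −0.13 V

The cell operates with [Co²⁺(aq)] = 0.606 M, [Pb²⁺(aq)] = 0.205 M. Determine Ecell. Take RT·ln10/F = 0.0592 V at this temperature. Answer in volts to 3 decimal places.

+0.146 V

Pb²⁺/Pb is reduced (cathode, E° = −0.13 V) and Co²⁺/Co is oxidized (anode).
E°cell = E°cat − E°an = −0.13 − (−0.29) = +0.16 V; n = 2.
The balanced reaction is Pb²⁺(aq) + Co(s) → Pb(s) + Co²⁺(aq), so Q = [Co²⁺(aq)] / [Pb²⁺(aq)] = 2.96 and log Q = 0.471.
By the Nernst equation, E = +0.16 − (0.0592/2)·(0.471) = +0.146 V.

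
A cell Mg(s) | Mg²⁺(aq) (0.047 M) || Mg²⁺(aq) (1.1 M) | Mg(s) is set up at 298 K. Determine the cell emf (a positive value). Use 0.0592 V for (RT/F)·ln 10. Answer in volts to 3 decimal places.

0.041 V

For a concentration cell E°cell = 0, since both electrodes use the same couple.
The compartment with the higher Mg²⁺(aq) concentration (1.1 M) acts as the cathode; ions are reduced there and produced at the dilute (0.047 M) anode.
With n = 2, Ecell = −(0.0592/2)·log([dilute]/[conc]) = −(0.0592/2)·log(0.047/1.1) = +0.041 V.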